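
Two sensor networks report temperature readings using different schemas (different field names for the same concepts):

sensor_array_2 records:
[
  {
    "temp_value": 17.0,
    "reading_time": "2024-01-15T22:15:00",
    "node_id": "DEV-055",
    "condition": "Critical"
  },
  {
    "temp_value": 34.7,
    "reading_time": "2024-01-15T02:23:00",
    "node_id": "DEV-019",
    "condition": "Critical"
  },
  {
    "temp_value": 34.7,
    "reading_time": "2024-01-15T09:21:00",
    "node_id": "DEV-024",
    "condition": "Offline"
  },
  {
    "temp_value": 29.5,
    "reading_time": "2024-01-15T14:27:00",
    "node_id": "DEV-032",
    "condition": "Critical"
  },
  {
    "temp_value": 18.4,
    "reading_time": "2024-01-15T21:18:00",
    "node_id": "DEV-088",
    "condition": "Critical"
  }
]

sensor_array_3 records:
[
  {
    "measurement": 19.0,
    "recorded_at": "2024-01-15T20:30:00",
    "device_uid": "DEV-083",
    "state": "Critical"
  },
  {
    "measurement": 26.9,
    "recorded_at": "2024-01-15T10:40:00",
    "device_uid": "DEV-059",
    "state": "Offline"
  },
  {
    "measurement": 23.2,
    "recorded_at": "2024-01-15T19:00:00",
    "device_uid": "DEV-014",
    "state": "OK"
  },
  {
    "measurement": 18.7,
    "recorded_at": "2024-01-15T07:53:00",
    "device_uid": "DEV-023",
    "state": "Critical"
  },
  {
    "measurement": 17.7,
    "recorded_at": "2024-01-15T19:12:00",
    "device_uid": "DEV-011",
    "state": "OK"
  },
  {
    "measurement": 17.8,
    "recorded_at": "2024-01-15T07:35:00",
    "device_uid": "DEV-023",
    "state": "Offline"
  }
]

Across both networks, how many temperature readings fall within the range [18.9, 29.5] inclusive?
4

Schema mapping: "temp_value" (sensor_array_2) = "measurement" (sensor_array_3) = temperature

Readings in [18.9, 29.5] from sensor_array_2: 1
Readings in [18.9, 29.5] from sensor_array_3: 3

Total count: 1 + 3 = 4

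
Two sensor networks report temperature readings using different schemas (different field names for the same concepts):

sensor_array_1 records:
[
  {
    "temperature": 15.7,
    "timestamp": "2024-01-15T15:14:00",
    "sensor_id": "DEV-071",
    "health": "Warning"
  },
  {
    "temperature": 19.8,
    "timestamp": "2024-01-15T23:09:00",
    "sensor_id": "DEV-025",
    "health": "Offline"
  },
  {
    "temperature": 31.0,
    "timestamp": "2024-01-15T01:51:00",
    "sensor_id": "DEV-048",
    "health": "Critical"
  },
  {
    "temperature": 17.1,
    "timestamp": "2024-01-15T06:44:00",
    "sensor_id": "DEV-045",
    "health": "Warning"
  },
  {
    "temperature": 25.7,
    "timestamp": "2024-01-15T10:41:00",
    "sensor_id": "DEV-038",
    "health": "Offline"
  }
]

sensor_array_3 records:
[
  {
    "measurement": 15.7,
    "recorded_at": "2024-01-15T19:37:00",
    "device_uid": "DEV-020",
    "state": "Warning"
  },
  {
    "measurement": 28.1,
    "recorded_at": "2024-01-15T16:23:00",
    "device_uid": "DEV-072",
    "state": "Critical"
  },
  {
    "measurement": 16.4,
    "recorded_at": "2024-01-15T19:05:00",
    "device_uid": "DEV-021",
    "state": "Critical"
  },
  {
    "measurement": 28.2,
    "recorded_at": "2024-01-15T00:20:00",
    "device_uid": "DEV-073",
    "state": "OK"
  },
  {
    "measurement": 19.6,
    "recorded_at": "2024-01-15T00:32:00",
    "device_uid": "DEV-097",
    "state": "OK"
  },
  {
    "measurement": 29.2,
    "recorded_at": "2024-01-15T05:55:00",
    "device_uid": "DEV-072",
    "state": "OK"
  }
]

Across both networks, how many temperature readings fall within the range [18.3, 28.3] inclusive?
5

Schema mapping: "temperature" (sensor_array_1) = "measurement" (sensor_array_3) = temperature

Readings in [18.3, 28.3] from sensor_array_1: 2
Readings in [18.3, 28.3] from sensor_array_3: 3

Total count: 2 + 3 = 5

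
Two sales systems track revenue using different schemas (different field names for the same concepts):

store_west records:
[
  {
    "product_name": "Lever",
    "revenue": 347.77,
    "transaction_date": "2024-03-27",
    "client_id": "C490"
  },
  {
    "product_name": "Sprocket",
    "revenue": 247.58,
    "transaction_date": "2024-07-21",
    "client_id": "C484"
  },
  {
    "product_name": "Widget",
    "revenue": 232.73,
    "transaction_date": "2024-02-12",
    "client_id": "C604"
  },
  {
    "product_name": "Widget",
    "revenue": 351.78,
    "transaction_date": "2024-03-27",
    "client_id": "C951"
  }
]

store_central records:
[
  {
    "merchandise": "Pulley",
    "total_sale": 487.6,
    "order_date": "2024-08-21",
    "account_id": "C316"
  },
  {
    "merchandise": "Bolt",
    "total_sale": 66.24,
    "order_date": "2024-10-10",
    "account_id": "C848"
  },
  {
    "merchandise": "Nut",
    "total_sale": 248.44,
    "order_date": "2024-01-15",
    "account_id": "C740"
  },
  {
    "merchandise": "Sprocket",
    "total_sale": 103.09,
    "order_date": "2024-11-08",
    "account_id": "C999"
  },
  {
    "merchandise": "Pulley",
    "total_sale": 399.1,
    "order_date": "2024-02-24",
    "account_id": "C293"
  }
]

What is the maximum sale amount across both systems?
487.6

Reconcile: "revenue" (store_west) = "total_sale" (store_central) = sale amount

Maximum in store_west: 351.78
Maximum in store_central: 487.6

Overall maximum: max(351.78, 487.6) = 487.6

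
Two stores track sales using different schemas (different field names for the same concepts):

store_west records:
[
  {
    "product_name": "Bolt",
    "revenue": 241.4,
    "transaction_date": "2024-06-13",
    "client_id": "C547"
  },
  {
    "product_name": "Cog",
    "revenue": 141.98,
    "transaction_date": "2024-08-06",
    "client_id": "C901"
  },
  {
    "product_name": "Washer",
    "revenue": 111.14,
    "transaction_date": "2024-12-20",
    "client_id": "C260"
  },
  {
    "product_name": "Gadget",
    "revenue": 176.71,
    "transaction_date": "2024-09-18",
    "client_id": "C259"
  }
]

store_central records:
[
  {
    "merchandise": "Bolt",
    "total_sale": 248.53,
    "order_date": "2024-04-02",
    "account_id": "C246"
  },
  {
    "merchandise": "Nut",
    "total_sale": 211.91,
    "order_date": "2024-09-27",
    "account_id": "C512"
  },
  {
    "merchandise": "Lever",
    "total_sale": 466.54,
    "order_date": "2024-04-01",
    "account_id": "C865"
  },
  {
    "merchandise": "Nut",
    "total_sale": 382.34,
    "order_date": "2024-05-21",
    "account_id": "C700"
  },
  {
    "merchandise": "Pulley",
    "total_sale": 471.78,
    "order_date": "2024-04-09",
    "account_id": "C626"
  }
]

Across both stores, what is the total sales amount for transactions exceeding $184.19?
2022.5

Schema mapping: "revenue" (store_west) = "total_sale" (store_central) = sale amount

Sum of sales > $184.19 in store_west: 241.4
Sum of sales > $184.19 in store_central: 1781.1

Total: 241.4 + 1781.1 = 2022.5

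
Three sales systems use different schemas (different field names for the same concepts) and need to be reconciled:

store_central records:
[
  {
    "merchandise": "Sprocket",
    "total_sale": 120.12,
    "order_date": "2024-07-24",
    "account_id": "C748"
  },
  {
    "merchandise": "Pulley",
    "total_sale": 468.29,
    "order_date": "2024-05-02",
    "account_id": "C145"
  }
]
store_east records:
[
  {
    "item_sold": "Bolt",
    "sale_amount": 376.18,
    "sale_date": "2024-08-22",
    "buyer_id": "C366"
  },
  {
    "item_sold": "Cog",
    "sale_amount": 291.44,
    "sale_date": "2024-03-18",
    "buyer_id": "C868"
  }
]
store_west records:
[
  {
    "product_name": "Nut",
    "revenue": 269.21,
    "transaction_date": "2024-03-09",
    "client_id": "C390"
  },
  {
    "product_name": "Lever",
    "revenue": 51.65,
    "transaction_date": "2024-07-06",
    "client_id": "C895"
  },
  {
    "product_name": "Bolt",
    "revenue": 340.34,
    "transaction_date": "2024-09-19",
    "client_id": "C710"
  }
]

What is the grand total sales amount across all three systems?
1917.23

Schema reconciliation - all amount fields map to sale amount:

store_central (total_sale): 588.41
store_east (sale_amount): 667.62
store_west (revenue): 661.2

Grand total: 1917.23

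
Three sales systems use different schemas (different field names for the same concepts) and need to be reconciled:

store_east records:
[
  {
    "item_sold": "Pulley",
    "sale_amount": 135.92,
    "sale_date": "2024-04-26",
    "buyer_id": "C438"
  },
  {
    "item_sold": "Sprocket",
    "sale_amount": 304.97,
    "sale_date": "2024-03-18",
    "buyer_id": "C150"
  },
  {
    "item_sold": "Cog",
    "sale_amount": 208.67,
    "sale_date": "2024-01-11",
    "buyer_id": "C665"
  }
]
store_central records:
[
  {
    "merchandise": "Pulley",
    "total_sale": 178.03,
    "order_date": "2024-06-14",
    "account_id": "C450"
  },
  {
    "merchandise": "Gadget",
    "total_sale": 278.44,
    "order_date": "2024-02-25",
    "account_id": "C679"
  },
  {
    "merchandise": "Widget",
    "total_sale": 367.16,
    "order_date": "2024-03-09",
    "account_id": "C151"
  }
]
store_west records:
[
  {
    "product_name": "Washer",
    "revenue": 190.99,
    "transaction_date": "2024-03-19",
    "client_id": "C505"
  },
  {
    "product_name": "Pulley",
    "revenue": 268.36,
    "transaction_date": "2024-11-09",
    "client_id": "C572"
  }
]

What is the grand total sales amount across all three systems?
1932.54

Schema reconciliation - all amount fields map to sale amount:

store_east (sale_amount): 649.56
store_central (total_sale): 823.63
store_west (revenue): 459.35

Grand total: 1932.54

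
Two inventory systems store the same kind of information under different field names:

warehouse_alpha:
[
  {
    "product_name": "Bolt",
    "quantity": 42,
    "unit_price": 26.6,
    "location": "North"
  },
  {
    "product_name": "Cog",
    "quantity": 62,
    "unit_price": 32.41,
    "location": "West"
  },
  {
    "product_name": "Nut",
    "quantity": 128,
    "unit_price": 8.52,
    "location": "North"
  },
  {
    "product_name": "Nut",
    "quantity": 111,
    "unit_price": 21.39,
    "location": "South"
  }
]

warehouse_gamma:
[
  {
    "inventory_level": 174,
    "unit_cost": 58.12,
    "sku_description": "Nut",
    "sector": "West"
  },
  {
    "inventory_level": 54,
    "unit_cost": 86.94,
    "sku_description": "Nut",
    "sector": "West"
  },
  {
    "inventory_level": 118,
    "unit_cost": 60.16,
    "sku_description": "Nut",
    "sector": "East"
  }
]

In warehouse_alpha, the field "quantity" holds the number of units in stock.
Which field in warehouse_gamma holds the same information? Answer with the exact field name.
inventory_level

In warehouse_alpha, "quantity" holds the number of units in stock.
The fields in warehouse_gamma are: "inventory_level", "unit_cost", "sku_description", "sector".
"inventory_level" is the match: the name refers to the same concept and its values are whole-number counts (e.g. 174, 54).
The other fields ("unit_cost", "sku_description", "sector") hold different kinds of data.

So "quantity" in warehouse_alpha corresponds to "inventory_level" in warehouse_gamma.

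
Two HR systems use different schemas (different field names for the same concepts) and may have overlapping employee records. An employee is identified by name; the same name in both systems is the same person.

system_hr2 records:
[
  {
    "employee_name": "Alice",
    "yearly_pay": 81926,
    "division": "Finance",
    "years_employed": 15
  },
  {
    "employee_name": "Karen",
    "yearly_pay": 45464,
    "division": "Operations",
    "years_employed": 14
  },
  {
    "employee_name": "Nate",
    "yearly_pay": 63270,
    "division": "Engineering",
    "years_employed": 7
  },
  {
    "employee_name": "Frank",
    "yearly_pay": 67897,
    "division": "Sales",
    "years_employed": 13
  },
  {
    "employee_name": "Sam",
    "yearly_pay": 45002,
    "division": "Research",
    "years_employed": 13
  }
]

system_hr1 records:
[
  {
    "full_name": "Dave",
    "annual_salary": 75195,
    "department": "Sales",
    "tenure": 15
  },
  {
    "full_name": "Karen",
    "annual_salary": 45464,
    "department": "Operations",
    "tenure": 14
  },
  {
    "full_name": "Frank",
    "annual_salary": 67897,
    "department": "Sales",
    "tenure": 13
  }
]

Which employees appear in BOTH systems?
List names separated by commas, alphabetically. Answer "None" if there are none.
Frank, Karen

Schema mapping: "employee_name" (system_hr2) = "full_name" (system_hr1) = employee name

Names in system_hr2: ['Alice', 'Frank', 'Karen', 'Nate', 'Sam']
Names in system_hr1: ['Dave', 'Frank', 'Karen']

Intersection: ['Frank', 'Karen']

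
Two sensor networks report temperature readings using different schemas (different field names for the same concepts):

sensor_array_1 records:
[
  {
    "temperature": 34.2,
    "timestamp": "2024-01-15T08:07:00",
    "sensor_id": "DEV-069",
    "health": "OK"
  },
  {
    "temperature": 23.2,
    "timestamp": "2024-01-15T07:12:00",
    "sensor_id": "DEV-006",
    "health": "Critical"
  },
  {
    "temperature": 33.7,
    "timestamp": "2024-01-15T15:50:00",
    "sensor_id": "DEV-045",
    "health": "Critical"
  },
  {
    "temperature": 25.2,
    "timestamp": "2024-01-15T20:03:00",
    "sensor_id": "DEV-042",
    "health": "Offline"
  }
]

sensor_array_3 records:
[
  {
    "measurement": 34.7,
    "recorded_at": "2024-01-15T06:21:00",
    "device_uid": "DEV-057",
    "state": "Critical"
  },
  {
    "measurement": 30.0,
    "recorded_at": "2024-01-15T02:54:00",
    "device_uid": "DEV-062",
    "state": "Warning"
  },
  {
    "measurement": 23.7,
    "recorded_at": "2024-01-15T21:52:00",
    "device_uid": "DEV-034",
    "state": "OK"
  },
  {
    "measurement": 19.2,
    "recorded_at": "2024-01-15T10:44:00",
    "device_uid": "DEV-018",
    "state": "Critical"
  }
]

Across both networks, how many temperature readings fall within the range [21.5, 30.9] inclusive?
4

Schema mapping: "temperature" (sensor_array_1) = "measurement" (sensor_array_3) = temperature

Readings in [21.5, 30.9] from sensor_array_1: 2
Readings in [21.5, 30.9] from sensor_array_3: 2

Total count: 2 + 2 = 4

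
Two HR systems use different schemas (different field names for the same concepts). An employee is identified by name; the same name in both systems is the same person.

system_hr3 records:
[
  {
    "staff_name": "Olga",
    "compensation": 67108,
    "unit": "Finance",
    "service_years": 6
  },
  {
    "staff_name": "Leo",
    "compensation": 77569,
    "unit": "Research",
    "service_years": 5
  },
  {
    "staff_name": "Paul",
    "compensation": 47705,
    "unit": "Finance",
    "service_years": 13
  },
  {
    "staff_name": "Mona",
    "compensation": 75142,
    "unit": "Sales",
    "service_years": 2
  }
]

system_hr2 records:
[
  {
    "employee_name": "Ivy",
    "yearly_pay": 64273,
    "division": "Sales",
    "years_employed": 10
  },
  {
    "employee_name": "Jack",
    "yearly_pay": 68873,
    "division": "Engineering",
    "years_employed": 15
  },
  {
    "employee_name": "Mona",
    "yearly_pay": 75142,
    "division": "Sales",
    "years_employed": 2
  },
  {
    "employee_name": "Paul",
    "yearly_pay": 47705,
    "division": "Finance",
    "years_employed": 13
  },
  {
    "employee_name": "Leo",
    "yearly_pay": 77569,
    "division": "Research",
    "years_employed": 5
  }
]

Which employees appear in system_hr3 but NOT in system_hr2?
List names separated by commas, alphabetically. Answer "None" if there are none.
Olga

Schema mapping: "staff_name" (system_hr3) = "employee_name" (system_hr2) = employee name

Names in system_hr3: ['Leo', 'Mona', 'Olga', 'Paul']
Names in system_hr2: ['Ivy', 'Jack', 'Leo', 'Mona', 'Paul']

In system_hr3 but not system_hr2: ['Olga']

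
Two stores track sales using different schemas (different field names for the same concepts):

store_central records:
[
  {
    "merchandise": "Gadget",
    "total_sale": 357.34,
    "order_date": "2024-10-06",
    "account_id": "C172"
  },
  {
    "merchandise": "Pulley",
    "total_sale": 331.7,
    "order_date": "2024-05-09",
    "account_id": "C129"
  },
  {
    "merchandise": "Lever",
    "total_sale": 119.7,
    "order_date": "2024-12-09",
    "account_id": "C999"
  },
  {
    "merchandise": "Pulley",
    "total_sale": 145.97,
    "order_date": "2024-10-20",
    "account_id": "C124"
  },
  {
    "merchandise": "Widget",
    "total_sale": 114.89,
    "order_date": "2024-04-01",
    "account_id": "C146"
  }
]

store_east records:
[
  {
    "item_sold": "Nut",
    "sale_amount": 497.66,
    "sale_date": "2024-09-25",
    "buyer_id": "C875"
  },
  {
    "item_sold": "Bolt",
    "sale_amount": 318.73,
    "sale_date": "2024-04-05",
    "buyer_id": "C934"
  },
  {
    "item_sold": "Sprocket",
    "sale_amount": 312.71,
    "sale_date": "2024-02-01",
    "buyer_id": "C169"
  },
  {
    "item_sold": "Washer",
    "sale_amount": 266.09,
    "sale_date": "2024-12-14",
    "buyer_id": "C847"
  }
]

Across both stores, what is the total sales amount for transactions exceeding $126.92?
2230.2

Schema mapping: "total_sale" (store_central) = "sale_amount" (store_east) = sale amount

Sum of sales > $126.92 in store_central: 835.01
Sum of sales > $126.92 in store_east: 1395.19

Total: 835.01 + 1395.19 = 2230.2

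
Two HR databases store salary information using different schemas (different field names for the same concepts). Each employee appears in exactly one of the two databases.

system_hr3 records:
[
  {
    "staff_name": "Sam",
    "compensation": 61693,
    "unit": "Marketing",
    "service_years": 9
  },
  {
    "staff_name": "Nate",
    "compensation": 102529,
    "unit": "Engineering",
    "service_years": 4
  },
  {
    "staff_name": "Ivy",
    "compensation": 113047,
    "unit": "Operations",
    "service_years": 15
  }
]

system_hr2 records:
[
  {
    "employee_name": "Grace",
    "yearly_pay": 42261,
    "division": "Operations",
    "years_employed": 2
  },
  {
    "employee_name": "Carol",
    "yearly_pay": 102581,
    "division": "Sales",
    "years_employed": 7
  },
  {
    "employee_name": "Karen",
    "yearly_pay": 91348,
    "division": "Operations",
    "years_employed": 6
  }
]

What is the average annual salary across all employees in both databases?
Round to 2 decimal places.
85576.50

Schema mapping: "compensation" (system_hr3) = "yearly_pay" (system_hr2) = annual salary

All salaries: [61693, 102529, 113047, 42261, 102581, 91348]
Sum: 513459
Count: 6
Average: 513459 / 6 = 85576.50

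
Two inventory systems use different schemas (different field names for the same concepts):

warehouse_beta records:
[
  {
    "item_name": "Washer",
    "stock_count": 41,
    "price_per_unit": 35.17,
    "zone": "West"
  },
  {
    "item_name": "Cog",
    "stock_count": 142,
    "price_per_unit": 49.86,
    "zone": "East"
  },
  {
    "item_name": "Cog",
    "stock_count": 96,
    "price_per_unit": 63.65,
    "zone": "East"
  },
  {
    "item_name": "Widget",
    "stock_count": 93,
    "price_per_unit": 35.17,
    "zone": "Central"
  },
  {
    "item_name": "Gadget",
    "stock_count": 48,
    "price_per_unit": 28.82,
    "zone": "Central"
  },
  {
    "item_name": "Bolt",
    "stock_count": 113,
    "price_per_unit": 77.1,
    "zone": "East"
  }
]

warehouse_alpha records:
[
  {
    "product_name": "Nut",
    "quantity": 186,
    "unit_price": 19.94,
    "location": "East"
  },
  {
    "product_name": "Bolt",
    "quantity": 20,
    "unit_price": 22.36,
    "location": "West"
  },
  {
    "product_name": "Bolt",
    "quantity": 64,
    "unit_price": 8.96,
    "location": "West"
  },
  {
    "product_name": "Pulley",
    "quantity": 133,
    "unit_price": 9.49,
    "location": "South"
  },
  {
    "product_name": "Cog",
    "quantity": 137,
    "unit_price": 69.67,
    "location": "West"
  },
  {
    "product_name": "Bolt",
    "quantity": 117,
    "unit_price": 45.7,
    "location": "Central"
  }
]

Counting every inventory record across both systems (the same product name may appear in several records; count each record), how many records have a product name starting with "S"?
0

Schema mapping: "item_name" (warehouse_beta) = "product_name" (warehouse_alpha) = product name

Records with product name starting with "S" in warehouse_beta: 0
Records with product name starting with "S" in warehouse_alpha: 0

Total: 0 + 0 = 0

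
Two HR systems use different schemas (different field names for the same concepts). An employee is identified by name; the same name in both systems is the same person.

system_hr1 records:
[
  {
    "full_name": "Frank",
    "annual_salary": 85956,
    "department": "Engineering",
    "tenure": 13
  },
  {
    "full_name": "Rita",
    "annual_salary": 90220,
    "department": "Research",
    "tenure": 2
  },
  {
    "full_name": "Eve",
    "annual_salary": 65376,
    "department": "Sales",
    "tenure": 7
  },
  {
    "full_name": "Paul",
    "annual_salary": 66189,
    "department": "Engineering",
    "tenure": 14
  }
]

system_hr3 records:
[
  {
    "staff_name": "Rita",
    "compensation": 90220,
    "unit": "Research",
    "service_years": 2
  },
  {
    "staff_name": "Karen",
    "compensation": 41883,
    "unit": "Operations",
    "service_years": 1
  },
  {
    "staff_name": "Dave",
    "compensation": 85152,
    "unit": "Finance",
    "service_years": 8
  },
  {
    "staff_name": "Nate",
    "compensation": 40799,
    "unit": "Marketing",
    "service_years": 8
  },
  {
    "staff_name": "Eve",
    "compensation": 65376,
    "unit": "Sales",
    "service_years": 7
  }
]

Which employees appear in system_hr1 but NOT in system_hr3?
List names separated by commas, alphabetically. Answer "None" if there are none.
Frank, Paul

Schema mapping: "full_name" (system_hr1) = "staff_name" (system_hr3) = employee name

Names in system_hr1: ['Eve', 'Frank', 'Paul', 'Rita']
Names in system_hr3: ['Dave', 'Eve', 'Karen', 'Nate', 'Rita']

In system_hr1 but not system_hr3: ['Frank', 'Paul']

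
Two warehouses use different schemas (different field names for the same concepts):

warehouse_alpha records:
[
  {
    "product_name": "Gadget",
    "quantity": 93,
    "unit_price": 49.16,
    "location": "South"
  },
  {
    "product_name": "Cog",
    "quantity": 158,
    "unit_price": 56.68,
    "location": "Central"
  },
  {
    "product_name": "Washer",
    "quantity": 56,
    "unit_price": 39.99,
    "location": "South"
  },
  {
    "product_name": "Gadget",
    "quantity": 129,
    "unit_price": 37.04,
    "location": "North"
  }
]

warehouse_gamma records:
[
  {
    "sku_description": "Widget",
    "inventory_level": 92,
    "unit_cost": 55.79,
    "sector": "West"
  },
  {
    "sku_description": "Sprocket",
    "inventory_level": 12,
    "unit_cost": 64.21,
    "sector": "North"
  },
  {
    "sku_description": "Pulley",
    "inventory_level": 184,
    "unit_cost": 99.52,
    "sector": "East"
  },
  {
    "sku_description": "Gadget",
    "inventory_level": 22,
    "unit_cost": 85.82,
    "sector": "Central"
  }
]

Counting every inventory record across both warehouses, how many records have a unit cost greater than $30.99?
8

Schema mapping: "unit_price" (warehouse_alpha) = "unit_cost" (warehouse_gamma) = unit cost

Records > $30.99 in warehouse_alpha: 4
Records > $30.99 in warehouse_gamma: 4

Total count: 4 + 4 = 8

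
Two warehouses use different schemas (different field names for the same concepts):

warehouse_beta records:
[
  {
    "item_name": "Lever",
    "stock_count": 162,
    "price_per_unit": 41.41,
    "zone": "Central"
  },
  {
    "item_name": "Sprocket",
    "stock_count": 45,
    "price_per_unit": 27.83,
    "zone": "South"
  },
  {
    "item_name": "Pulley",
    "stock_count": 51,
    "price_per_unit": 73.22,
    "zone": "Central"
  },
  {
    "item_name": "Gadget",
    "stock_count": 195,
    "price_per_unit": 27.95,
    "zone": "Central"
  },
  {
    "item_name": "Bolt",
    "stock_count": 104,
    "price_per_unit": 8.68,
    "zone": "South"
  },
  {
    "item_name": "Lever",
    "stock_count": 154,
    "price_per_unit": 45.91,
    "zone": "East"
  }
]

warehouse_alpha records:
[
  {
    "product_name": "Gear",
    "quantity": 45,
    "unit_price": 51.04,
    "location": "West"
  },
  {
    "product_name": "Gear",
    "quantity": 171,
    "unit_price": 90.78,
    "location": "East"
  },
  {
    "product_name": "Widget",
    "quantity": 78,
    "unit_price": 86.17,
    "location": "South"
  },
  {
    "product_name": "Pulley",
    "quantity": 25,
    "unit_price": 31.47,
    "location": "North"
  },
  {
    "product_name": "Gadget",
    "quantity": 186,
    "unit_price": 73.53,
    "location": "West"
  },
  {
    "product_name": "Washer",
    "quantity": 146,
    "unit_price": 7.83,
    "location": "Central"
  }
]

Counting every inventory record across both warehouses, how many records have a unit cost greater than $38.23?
7

Schema mapping: "price_per_unit" (warehouse_beta) = "unit_price" (warehouse_alpha) = unit cost

Records > $38.23 in warehouse_beta: 3
Records > $38.23 in warehouse_alpha: 4

Total count: 3 + 4 = 7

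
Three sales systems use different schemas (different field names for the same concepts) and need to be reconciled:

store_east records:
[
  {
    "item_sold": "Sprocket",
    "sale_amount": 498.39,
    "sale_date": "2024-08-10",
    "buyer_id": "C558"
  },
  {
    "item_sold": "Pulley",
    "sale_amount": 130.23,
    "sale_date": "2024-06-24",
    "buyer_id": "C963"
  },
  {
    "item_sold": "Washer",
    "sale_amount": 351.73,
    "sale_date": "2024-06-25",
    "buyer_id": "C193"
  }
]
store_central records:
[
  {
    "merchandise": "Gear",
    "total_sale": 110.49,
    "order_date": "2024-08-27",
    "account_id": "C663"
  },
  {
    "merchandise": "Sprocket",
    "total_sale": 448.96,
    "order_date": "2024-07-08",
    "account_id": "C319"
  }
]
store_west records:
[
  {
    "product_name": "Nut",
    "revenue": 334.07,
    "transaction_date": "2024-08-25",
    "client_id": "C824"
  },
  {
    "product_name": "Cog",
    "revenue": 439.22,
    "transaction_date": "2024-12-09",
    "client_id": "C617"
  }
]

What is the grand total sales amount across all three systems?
2313.09

Schema reconciliation - all amount fields map to sale amount:

store_east (sale_amount): 980.35
store_central (total_sale): 559.45
store_west (revenue): 773.29

Grand total: 2313.09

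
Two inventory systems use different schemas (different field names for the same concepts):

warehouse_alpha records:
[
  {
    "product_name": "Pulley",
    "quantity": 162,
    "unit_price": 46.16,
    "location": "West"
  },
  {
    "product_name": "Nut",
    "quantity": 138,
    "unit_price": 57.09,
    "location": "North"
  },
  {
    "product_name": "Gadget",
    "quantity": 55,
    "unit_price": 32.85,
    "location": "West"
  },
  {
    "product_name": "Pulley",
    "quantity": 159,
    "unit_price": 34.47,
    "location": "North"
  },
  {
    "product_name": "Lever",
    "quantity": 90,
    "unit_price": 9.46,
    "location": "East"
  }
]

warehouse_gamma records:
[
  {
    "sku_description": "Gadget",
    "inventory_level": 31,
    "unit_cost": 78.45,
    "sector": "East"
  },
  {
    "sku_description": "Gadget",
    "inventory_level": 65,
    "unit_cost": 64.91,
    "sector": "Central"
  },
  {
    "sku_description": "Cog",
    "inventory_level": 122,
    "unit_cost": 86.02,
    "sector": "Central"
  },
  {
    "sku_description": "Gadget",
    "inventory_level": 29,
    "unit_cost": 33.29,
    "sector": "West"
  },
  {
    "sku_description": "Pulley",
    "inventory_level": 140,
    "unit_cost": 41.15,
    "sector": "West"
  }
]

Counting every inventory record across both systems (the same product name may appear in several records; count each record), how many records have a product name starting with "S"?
0

Schema mapping: "product_name" (warehouse_alpha) = "sku_description" (warehouse_gamma) = product name

Records with product name starting with "S" in warehouse_alpha: 0
Records with product name starting with "S" in warehouse_gamma: 0

Total: 0 + 0 = 0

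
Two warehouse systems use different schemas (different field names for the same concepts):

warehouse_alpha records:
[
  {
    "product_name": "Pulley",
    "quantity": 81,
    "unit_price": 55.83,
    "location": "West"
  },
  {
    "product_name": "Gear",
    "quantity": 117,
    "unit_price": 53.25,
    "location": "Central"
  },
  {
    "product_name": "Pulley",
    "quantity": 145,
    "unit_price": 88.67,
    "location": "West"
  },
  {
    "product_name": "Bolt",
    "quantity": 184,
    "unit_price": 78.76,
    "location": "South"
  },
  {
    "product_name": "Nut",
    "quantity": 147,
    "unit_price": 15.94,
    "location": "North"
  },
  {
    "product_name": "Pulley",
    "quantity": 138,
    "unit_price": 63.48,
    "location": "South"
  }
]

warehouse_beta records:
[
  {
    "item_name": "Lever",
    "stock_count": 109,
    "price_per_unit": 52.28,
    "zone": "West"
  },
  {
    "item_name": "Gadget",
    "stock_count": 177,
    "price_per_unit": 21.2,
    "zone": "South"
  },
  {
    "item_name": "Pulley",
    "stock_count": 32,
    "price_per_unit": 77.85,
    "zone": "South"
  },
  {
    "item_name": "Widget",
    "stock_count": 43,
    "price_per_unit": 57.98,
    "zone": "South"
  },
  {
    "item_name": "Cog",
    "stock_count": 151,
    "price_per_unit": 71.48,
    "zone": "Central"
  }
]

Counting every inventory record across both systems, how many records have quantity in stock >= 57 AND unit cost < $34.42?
2

Schema mappings:
- "quantity" (warehouse_alpha) = "stock_count" (warehouse_beta) = quantity
- "unit_price" (warehouse_alpha) = "price_per_unit" (warehouse_beta) = unit cost

Records meeting both conditions in warehouse_alpha: 1
Records meeting both conditions in warehouse_beta: 1

Total: 1 + 1 = 2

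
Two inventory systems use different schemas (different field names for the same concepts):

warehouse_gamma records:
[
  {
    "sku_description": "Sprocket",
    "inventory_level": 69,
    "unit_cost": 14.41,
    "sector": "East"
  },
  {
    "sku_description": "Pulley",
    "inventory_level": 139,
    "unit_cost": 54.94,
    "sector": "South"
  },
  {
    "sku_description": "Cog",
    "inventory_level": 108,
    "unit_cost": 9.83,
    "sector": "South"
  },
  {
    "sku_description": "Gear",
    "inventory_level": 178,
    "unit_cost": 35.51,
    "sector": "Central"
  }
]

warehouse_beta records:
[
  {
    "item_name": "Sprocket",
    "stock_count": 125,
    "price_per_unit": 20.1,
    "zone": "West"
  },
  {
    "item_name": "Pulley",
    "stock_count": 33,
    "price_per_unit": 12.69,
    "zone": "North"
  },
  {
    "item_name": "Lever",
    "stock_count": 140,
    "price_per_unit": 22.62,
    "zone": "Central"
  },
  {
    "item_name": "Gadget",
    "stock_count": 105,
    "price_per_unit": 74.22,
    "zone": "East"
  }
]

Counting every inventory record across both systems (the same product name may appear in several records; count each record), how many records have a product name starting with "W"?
0

Schema mapping: "sku_description" (warehouse_gamma) = "item_name" (warehouse_beta) = product name

Records with product name starting with "W" in warehouse_gamma: 0
Records with product name starting with "W" in warehouse_beta: 0

Total: 0 + 0 = 0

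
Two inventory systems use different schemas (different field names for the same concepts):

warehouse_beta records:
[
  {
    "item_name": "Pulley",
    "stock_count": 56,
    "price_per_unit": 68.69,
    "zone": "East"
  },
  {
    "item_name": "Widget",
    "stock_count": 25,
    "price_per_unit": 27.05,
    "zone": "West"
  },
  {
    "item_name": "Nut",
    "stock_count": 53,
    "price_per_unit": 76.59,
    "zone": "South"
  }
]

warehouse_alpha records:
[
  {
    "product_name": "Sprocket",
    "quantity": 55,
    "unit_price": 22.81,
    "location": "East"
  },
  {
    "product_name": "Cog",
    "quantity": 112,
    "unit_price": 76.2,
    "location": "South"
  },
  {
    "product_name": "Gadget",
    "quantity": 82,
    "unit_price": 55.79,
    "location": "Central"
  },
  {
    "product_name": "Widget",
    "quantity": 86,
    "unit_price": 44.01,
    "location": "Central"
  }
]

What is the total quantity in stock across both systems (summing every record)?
469

To reconcile these schemas, identify the field holding the quantity in stock in each system:
1. In warehouse_beta it is "stock_count"
2. In warehouse_alpha it is "quantity"

From warehouse_beta: 56 + 25 + 53 = 134
From warehouse_alpha: 55 + 112 + 82 + 86 = 335

Total: 134 + 335 = 469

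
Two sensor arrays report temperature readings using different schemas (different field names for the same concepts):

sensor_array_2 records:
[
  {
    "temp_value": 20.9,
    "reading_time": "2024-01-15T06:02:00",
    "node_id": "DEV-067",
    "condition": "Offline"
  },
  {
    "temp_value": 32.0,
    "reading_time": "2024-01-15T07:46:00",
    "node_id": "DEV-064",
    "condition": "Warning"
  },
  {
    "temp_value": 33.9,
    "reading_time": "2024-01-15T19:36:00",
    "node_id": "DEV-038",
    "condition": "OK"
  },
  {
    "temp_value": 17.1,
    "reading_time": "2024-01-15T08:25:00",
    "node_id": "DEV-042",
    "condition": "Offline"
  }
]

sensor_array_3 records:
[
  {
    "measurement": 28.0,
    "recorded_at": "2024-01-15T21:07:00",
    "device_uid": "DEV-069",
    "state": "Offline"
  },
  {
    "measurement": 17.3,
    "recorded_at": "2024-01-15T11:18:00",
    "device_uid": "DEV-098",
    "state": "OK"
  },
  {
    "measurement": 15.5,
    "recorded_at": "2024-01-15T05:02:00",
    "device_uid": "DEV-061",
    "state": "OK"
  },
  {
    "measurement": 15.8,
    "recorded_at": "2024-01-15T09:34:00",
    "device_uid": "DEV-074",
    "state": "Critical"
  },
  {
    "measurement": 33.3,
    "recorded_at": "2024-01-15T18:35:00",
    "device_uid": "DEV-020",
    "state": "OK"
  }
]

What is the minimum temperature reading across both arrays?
15.5

Schema mapping: "temp_value" (sensor_array_2) = "measurement" (sensor_array_3) = temperature reading

Minimum in sensor_array_2: 17.1
Minimum in sensor_array_3: 15.5

Overall minimum: min(17.1, 15.5) = 15.5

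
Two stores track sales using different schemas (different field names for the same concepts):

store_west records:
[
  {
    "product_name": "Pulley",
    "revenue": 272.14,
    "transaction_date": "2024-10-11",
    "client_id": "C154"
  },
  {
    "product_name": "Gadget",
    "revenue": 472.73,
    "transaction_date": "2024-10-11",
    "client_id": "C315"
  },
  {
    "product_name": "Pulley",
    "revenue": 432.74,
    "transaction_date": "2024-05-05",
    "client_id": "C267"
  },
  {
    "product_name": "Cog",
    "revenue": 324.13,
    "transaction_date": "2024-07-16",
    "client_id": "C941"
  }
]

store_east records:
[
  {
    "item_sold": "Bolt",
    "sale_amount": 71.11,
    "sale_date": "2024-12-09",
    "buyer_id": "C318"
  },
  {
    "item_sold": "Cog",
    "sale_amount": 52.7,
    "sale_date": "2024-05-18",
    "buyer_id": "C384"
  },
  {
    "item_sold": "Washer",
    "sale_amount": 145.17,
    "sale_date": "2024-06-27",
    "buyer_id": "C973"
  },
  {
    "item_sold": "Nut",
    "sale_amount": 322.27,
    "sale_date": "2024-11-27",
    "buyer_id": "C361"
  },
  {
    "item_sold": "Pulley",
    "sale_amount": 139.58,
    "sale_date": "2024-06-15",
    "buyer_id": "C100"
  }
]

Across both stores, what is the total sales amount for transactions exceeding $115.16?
2108.76

Schema mapping: "revenue" (store_west) = "sale_amount" (store_east) = sale amount

Sum of sales > $115.16 in store_west: 1501.74
Sum of sales > $115.16 in store_east: 607.02

Total: 1501.74 + 607.02 = 2108.76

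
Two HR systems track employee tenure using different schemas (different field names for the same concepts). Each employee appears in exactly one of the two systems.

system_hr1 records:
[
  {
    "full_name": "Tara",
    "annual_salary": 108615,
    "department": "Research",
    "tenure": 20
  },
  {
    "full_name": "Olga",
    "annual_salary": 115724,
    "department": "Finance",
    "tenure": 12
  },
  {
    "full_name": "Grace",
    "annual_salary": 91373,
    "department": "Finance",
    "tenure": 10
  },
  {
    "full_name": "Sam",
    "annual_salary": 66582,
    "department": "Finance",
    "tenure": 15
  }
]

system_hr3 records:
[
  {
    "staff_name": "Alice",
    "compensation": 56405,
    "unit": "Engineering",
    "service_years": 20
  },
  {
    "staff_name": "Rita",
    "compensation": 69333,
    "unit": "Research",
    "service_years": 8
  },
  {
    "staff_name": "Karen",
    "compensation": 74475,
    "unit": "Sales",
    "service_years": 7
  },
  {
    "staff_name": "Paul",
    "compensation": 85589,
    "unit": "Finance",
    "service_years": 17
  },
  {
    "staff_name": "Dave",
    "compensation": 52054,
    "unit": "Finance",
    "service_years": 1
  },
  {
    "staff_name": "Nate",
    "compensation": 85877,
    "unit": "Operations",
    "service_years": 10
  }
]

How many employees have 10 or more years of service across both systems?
7

Reconcile schemas: "tenure" (system_hr1) = "service_years" (system_hr3) = years of service

From system_hr1: 4 employees with >= 10 years
From system_hr3: 3 employees with >= 10 years

Total: 4 + 3 = 7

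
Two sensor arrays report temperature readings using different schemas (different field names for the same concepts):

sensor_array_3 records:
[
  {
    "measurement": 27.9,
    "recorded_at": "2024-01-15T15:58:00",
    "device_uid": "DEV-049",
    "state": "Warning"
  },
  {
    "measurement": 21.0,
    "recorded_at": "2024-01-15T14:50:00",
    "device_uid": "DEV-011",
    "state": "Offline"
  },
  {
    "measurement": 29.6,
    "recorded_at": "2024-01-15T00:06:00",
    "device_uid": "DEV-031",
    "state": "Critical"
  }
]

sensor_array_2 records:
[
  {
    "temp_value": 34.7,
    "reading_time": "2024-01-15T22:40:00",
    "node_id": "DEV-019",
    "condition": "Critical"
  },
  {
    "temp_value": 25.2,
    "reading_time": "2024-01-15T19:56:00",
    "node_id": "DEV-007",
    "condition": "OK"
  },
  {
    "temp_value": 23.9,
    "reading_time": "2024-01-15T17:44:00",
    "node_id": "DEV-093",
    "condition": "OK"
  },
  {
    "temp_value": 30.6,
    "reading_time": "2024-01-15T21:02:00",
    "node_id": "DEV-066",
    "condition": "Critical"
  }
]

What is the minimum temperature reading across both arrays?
21.0

Schema mapping: "measurement" (sensor_array_3) = "temp_value" (sensor_array_2) = temperature reading

Minimum in sensor_array_3: 21.0
Minimum in sensor_array_2: 23.9

Overall minimum: min(21.0, 23.9) = 21.0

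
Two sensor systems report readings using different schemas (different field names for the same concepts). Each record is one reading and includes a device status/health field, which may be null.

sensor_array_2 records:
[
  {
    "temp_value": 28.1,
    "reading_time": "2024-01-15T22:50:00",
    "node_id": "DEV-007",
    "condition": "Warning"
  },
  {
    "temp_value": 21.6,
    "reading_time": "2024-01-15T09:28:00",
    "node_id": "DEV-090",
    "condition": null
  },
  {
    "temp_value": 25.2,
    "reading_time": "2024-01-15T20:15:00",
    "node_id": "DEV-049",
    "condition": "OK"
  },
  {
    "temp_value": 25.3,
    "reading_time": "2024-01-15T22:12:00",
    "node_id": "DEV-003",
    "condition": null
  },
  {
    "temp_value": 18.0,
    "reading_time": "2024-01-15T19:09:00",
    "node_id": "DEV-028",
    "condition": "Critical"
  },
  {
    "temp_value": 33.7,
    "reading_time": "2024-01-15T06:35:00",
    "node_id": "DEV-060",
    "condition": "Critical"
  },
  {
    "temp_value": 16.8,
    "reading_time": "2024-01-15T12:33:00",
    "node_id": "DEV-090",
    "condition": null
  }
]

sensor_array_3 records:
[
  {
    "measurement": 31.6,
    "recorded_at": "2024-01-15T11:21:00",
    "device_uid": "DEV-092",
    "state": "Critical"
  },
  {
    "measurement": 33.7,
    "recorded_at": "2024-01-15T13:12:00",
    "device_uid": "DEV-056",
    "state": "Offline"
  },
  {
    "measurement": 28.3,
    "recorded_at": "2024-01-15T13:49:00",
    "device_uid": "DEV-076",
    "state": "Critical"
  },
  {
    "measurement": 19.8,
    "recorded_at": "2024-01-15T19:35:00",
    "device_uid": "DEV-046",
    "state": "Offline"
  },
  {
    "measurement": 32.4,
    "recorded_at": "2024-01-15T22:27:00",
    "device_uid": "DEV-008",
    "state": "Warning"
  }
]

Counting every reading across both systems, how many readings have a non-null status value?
9

Schema mapping: "condition" (sensor_array_2) = "state" (sensor_array_3) = status

Non-null in sensor_array_2: 4
Non-null in sensor_array_3: 5

Total non-null: 4 + 5 = 9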